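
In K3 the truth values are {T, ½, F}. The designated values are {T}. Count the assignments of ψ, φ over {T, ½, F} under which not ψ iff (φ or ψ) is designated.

1

Designated under: (ψ=F, φ=T).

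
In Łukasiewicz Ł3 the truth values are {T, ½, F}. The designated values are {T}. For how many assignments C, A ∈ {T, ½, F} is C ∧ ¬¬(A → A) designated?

3

Designated under: (C=T, A=T); (C=T, A=½); (C=T, A=F).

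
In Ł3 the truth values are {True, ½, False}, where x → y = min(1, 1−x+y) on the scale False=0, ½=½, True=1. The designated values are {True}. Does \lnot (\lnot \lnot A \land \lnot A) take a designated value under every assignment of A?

Countermodel: A=½ gives ½, which is not designated.

No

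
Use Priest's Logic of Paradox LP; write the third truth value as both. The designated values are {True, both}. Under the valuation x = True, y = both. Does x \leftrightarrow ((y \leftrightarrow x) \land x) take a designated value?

Yes

y \leftrightarrow x = both \leftrightarrow True = both
(y \leftrightarrow x) \land x = both \land True = both
x \leftrightarrow ((y \leftrightarrow x) \land x) = True \leftrightarrow both = both
both ∈ {True, both}.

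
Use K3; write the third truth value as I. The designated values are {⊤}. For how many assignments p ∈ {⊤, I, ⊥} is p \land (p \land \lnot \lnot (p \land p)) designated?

1

p=⊤: ⊤ ✓
p=I: I ·
p=⊥: ⊥ ·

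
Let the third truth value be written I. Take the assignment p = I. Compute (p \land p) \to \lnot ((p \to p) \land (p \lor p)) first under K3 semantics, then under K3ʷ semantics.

In K3: p \land p = I \land I = I
p \to p = I \to I = I
p \lor p = I \lor I = I
(p \to p) \land (p \lor p) = I \land I = I
\lnot ((p \to p) \land (p \lor p)) = \lnot I = I
(p \land p) \to \lnot ((p \to p) \land (p \lor p)) = I \to I = I
In K3ʷ: p \land p = I \land I = I
p \to p = I \to I = I  [any arg is the third value ⇒ result is the third value]
p \lor p = I \lor I = I
(p \to p) \land (p \lor p) = I \land I = I
\lnot ((p \to p) \land (p \lor p)) = \lnot I = I
(p \land p) \to \lnot ((p \to p) \land (p \lor p)) = I \to I = I

I; I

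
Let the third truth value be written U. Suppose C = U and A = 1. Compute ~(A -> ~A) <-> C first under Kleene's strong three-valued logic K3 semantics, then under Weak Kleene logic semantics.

U; U

In Kleene's strong three-valued logic K3: ~A = ~1 = 0
A -> ~A = 1 -> 0 = 0
~(A -> ~A) = ~0 = 1
~(A -> ~A) <-> C = 1 <-> U = U
In Weak Kleene logic: ~A = ~1 = 0
A -> ~A = 1 -> 0 = 0
~(A -> ~A) = ~0 = 1
~(A -> ~A) <-> C = 1 <-> U = U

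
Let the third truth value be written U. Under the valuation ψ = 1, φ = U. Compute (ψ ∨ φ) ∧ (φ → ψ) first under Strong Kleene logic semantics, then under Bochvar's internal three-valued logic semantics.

1; U

In Strong Kleene logic: ψ ∨ φ = 1 ∨ U = 1
φ → ψ = U → 1 = 1  [¬U ∨ 1]
(ψ ∨ φ) ∧ (φ → ψ) = 1 ∧ 1 = 1
In Bochvar's internal three-valued logic: ψ ∨ φ = 1 ∨ U = U
φ → ψ = U → 1 = U  [any arg is the third value ⇒ result is the third value]
(ψ ∨ φ) ∧ (φ → ψ) = U ∧ U = U
They differ because Strong Kleene logic and Bochvar's internal three-valued logic treat U differently under the binary connectives.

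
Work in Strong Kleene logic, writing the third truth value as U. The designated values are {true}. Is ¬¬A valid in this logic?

No

Countermodel: A=U gives U, which is not designated.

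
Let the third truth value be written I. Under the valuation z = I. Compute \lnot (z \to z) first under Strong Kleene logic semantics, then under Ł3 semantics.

In Strong Kleene logic: z \to z = I \to I = I  [\lnot I \lor I]
\lnot (z \to z) = \lnot I = I
In Ł3: z \to z = I \to I = ⊤  [min(1, 1−½+½)]
\lnot (z \to z) = \lnot ⊤ = ⊥
They differ because Strong Kleene logic and Ł3 treat I differently under implication.

I; ⊥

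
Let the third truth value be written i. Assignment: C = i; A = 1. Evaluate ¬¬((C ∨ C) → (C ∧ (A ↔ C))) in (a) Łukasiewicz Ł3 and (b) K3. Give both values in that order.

In Łukasiewicz Ł3: C ∨ C = i ∨ i = i
A ↔ C = 1 ↔ i = i  [1 − |1−½|]
C ∧ (A ↔ C) = i ∧ i = i
(C ∨ C) → (C ∧ (A ↔ C)) = i → i = 1
¬((C ∨ C) → (C ∧ (A ↔ C))) = ¬1 = 0
¬¬((C ∨ C) → (C ∧ (A ↔ C))) = ¬0 = 1
In K3: C ∨ C = i ∨ i = i
A ↔ C = 1 ↔ i = i
C ∧ (A ↔ C) = i ∧ i = i
(C ∨ C) → (C ∧ (A ↔ C)) = i → i = i
¬((C ∨ C) → (C ∧ (A ↔ C))) = ¬i = i
¬¬((C ∨ C) → (C ∧ (A ↔ C))) = ¬i = i
They differ because Łukasiewicz Ł3 and K3 treat i differently under implication.

1; i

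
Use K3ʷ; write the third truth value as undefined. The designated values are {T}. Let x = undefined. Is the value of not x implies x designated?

not x = not undefined = undefined
not x implies x = undefined implies undefined = undefined  [any arg is the third value ⇒ result is the third value]
undefined ∉ {T}.

No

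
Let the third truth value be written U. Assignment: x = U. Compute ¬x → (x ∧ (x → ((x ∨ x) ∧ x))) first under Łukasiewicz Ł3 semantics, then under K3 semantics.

True; U

In Łukasiewicz Ł3: ¬x = ¬U = U
x ∨ x = U ∨ U = U
(x ∨ x) ∧ x = U ∧ U = U
x → ((x ∨ x) ∧ x) = U → U = True  [min(1, 1−½+½)]
x ∧ (x → ((x ∨ x) ∧ x)) = U ∧ True = U
¬x → (x ∧ (x → ((x ∨ x) ∧ x))) = U → U = True
In K3: ¬x = ¬U = U
x ∨ x = U ∨ U = U
(x ∨ x) ∧ x = U ∧ U = U
x → ((x ∨ x) ∧ x) = U → U = U  [¬U ∨ U]
x ∧ (x → ((x ∨ x) ∧ x)) = U ∧ U = U
¬x → (x ∧ (x → ((x ∨ x) ∧ x))) = U → U = U
They differ because Łukasiewicz Ł3 and K3 treat U differently under implication.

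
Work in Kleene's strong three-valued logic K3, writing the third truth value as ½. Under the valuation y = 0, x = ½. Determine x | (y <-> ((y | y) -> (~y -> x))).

½

y | y = 0 | 0 = 0
~y = ~0 = 1
~y -> x = 1 -> ½ = ½  [~1 | ½]
(y | y) -> (~y -> x) = 0 -> ½ = 1
y <-> ((y | y) -> (~y -> x)) = 0 <-> 1 = 0
x | (y <-> ((y | y) -> (~y -> x))) = ½ | 0 = ½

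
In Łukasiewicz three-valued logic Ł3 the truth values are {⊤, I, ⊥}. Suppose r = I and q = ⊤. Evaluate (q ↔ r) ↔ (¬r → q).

I

q ↔ r = ⊤ ↔ I = I  [1 − |1−½|]
¬r = ¬I = I
¬r → q = I → ⊤ = ⊤
(q ↔ r) ↔ (¬r → q) = I ↔ ⊤ = I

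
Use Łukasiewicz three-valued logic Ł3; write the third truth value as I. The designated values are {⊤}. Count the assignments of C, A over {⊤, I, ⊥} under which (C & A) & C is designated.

1

Designated under: (C=⊤, A=⊤).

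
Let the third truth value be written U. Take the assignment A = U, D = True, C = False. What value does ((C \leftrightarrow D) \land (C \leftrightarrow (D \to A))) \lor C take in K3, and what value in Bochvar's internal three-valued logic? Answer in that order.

In K3: C \leftrightarrow D = False \leftrightarrow True = False
D \to A = True \to U = U  [\lnot True \lor U]
C \leftrightarrow (D \to A) = False \leftrightarrow U = U
(C \leftrightarrow D) \land (C \leftrightarrow (D \to A)) = False \land U = False
((C \leftrightarrow D) \land (C \leftrightarrow (D \to A))) \lor C = False \lor False = False
In Bochvar's internal three-valued logic: C \leftrightarrow D = False \leftrightarrow True = False
D \to A = True \to U = U  [any arg is the third value ⇒ result is the third value]
C \leftrightarrow (D \to A) = False \leftrightarrow U = U
(C \leftrightarrow D) \land (C \leftrightarrow (D \to A)) = False \land U = U
((C \leftrightarrow D) \land (C \leftrightarrow (D \to A))) \lor C = U \lor False = U
They differ because K3 and Bochvar's internal three-valued logic treat U differently under the binary connectives.

False; U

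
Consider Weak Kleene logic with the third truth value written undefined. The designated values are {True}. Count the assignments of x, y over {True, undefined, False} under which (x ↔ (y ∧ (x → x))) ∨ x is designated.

3

Designated under: (x=True, y=True); (x=True, y=False); (x=False, y=False).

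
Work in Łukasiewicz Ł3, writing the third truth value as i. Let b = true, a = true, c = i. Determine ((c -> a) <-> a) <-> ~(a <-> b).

false

c -> a = i -> true = true  [min(1, 1−½+1)]
(c -> a) <-> a = true <-> true = true
a <-> b = true <-> true = true
~(a <-> b) = ~true = false
((c -> a) <-> a) <-> ~(a <-> b) = true <-> false = false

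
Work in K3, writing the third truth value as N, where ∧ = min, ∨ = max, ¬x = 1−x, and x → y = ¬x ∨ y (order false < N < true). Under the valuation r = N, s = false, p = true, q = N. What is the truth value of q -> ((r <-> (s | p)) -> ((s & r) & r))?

s | p = false | true = true
r <-> (s | p) = N <-> true = N
s & r = false & N = false
(s & r) & r = false & N = false
(r <-> (s | p)) -> ((s & r) & r) = N -> false = N  [~N | false]
q -> ((r <-> (s | p)) -> ((s & r) & r)) = N -> N = N

N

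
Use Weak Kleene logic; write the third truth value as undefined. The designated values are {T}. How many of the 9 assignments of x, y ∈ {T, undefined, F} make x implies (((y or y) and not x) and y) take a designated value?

2

Designated under: (x=F, y=T); (x=F, y=F).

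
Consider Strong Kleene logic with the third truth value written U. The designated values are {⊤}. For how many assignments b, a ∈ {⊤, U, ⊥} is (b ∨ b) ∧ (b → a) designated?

1

Designated under: (b=⊤, a=⊤).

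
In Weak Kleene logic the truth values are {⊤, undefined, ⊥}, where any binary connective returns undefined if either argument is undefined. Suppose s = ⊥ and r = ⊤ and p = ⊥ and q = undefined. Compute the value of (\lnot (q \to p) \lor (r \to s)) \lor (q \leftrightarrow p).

q \to p = undefined \to ⊥ = undefined  [any arg is the third value ⇒ result is the third value]
\lnot (q \to p) = \lnot undefined = undefined
r \to s = ⊤ \to ⊥ = ⊥
\lnot (q \to p) \lor (r \to s) = undefined \lor ⊥ = undefined
q \leftrightarrow p = undefined \leftrightarrow ⊥ = undefined
(\lnot (q \to p) \lor (r \to s)) \lor (q \leftrightarrow p) = undefined \lor undefined = undefined

undefined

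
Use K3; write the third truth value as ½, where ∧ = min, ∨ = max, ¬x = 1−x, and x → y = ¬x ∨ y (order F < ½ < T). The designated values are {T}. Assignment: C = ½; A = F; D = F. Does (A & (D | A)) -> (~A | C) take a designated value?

Yes

D | A = F | F = F
A & (D | A) = F & F = F
~A = ~F = T
~A | C = T | ½ = T
(A & (D | A)) -> (~A | C) = F -> T = T
T ∈ {T}.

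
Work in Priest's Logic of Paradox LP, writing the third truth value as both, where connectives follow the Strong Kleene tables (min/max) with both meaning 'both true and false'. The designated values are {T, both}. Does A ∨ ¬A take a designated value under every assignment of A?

Every assignment of A over {T, both, F} gives a value in {T, both}.
In particular, with A=both: A ∨ ¬A = both.

Yes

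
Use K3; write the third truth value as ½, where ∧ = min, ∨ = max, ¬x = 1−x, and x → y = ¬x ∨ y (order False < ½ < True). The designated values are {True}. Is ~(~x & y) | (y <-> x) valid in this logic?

No

Countermodel: x=½, y=True gives ½, which is not designated.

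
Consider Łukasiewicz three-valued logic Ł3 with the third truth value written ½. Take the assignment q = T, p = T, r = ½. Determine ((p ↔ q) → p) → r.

½

p ↔ q = T ↔ T = T
(p ↔ q) → p = T → T = T
((p ↔ q) → p) → r = T → ½ = ½  [min(1, 1−1+½)]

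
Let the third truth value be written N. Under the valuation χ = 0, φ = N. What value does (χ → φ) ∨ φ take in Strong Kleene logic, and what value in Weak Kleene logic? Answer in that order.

In Strong Kleene logic: χ → φ = 0 → N = 1  [¬0 ∨ N]
(χ → φ) ∨ φ = 1 ∨ N = 1
In Weak Kleene logic: χ → φ = 0 → N = N  [any arg is the third value ⇒ result is the third value]
(χ → φ) ∨ φ = N ∨ N = N
They differ because Strong Kleene logic and Weak Kleene logic treat N differently under the binary connectives.

1; N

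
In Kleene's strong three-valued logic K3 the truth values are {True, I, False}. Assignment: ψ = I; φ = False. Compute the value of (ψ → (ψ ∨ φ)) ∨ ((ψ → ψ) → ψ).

ψ ∨ φ = I ∨ False = I
ψ → (ψ ∨ φ) = I → I = I
ψ → ψ = I → I = I
(ψ → ψ) → ψ = I → I = I
(ψ → (ψ ∨ φ)) ∨ ((ψ → ψ) → ψ) = I ∨ I = I

I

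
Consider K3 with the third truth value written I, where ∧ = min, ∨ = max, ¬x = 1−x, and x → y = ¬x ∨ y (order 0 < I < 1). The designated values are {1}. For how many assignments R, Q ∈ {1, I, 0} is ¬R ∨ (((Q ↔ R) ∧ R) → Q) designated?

Of the 9 assignments, 6 give a value in {1}.

6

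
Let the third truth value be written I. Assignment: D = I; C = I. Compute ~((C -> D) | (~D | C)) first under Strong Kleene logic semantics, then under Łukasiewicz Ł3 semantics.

In Strong Kleene logic: C -> D = I -> I = I  [~I | I]
~D = ~I = I
~D | C = I | I = I
(C -> D) | (~D | C) = I | I = I
~((C -> D) | (~D | C)) = ~I = I
In Łukasiewicz Ł3: C -> D = I -> I = True  [min(1, 1−½+½)]
~D = ~I = I
~D | C = I | I = I
(C -> D) | (~D | C) = True | I = True
~((C -> D) | (~D | C)) = ~True = False
They differ because Strong Kleene logic and Łukasiewicz Ł3 treat I differently under implication.

I; False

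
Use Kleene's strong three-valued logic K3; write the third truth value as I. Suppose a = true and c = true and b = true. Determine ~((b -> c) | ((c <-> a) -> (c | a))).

b -> c = true -> true = true
c <-> a = true <-> true = true
c | a = true | true = true
(c <-> a) -> (c | a) = true -> true = true
(b -> c) | ((c <-> a) -> (c | a)) = true | true = true
~((b -> c) | ((c <-> a) -> (c | a))) = ~true = false

false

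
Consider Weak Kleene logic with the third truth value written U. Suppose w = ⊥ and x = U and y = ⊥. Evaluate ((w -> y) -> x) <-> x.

w -> y = ⊥ -> ⊥ = ⊤
(w -> y) -> x = ⊤ -> U = U  [any arg is the third value ⇒ result is the third value]
((w -> y) -> x) <-> x = U <-> U = U

U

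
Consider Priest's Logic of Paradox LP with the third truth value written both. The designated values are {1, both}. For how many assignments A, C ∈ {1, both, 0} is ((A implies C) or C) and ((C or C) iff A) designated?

Of the 9 assignments, 7 give a value in {1, both}.

7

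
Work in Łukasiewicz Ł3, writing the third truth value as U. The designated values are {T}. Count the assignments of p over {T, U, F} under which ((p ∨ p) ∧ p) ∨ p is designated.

p=T: T ✓
p=U: U ·
p=F: F ·

1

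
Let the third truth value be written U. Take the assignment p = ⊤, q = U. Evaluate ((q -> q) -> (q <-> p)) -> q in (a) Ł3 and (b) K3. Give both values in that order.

⊤; U

In Ł3: q -> q = U -> U = ⊤
q <-> p = U <-> ⊤ = U
(q -> q) -> (q <-> p) = ⊤ -> U = U
((q -> q) -> (q <-> p)) -> q = U -> U = ⊤
In K3: q -> q = U -> U = U  [~U | U]
q <-> p = U <-> ⊤ = U
(q -> q) -> (q <-> p) = U -> U = U
((q -> q) -> (q <-> p)) -> q = U -> U = U
They differ because Ł3 and K3 treat U differently under implication.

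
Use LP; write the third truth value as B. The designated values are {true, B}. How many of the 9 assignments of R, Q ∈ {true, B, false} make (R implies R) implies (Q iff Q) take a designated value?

Of the 9 assignments, 9 give a value in {true, B}.

9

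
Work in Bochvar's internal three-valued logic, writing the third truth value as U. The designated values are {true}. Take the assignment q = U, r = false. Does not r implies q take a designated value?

No

not r = not false = true
not r implies q = true implies U = U
U ∉ {true}.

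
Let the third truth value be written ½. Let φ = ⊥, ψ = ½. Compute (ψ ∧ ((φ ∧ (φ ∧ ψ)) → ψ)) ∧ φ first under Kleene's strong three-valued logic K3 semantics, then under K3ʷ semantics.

In Kleene's strong three-valued logic K3: φ ∧ ψ = ⊥ ∧ ½ = ⊥
φ ∧ (φ ∧ ψ) = ⊥ ∧ ⊥ = ⊥
(φ ∧ (φ ∧ ψ)) → ψ = ⊥ → ½ = ⊤
ψ ∧ ((φ ∧ (φ ∧ ψ)) → ψ) = ½ ∧ ⊤ = ½
(ψ ∧ ((φ ∧ (φ ∧ ψ)) → ψ)) ∧ φ = ½ ∧ ⊥ = ⊥
In K3ʷ: φ ∧ ψ = ⊥ ∧ ½ = ½
φ ∧ (φ ∧ ψ) = ⊥ ∧ ½ = ½
(φ ∧ (φ ∧ ψ)) → ψ = ½ → ½ = ½  [any arg is the third value ⇒ result is the third value]
ψ ∧ ((φ ∧ (φ ∧ ψ)) → ψ) = ½ ∧ ½ = ½
(ψ ∧ ((φ ∧ (φ ∧ ψ)) → ψ)) ∧ φ = ½ ∧ ⊥ = ½
They differ because Kleene's strong three-valued logic K3 and K3ʷ treat ½ differently under the binary connectives.

⊥; ½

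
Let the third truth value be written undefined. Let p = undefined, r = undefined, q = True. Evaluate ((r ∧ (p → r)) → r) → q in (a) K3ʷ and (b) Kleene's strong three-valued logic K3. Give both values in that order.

undefined; True

In K3ʷ: p → r = undefined → undefined = undefined  [any arg is the third value ⇒ result is the third value]
r ∧ (p → r) = undefined ∧ undefined = undefined
(r ∧ (p → r)) → r = undefined → undefined = undefined
((r ∧ (p → r)) → r) → q = undefined → True = undefined
In Kleene's strong three-valued logic K3: p → r = undefined → undefined = undefined  [¬undefined ∨ undefined]
r ∧ (p → r) = undefined ∧ undefined = undefined
(r ∧ (p → r)) → r = undefined → undefined = undefined
((r ∧ (p → r)) → r) → q = undefined → True = True
They differ because K3ʷ and Kleene's strong three-valued logic K3 treat undefined differently under the binary connectives.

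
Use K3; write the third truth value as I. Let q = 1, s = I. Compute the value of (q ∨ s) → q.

q ∨ s = 1 ∨ I = 1
(q ∨ s) → q = 1 → 1 = 1

1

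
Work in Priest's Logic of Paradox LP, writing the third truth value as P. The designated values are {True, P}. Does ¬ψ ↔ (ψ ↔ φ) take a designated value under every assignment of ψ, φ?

No

Countermodel: ψ=True, φ=True gives False, which is not designated.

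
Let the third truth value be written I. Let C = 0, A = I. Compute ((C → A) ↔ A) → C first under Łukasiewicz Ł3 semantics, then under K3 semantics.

I; I

In Łukasiewicz Ł3: C → A = 0 → I = 1  [min(1, 1−0+½)]
(C → A) ↔ A = 1 ↔ I = I
((C → A) ↔ A) → C = I → 0 = I
In K3: C → A = 0 → I = 1  [¬0 ∨ I]
(C → A) ↔ A = 1 ↔ I = I
((C → A) ↔ A) → C = I → 0 = I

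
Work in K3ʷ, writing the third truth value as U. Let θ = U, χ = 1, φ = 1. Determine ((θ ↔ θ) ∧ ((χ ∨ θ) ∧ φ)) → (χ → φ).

U

θ ↔ θ = U ↔ U = U
χ ∨ θ = 1 ∨ U = U
(χ ∨ θ) ∧ φ = U ∧ 1 = U
(θ ↔ θ) ∧ ((χ ∨ θ) ∧ φ) = U ∧ U = U
χ → φ = 1 → 1 = 1
((θ ↔ θ) ∧ ((χ ∨ θ) ∧ φ)) → (χ → φ) = U → 1 = U  [any arg is the third value ⇒ result is the third value]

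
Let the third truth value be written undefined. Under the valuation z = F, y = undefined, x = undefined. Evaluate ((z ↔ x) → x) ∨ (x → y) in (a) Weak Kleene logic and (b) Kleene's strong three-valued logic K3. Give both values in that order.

undefined; undefined

In Weak Kleene logic: z ↔ x = F ↔ undefined = undefined
(z ↔ x) → x = undefined → undefined = undefined  [any arg is the third value ⇒ result is the third value]
x → y = undefined → undefined = undefined
((z ↔ x) → x) ∨ (x → y) = undefined ∨ undefined = undefined
In Kleene's strong three-valued logic K3: z ↔ x = F ↔ undefined = undefined
(z ↔ x) → x = undefined → undefined = undefined  [¬undefined ∨ undefined]
x → y = undefined → undefined = undefined
((z ↔ x) → x) ∨ (x → y) = undefined ∨ undefined = undefined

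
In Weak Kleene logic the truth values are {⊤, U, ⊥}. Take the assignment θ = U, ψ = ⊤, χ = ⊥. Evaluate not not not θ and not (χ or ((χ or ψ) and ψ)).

U

not θ = not U = U
not not θ = not U = U
not not not θ = not U = U
χ or ψ = ⊥ or ⊤ = ⊤
(χ or ψ) and ψ = ⊤ and ⊤ = ⊤
χ or ((χ or ψ) and ψ) = ⊥ or ⊤ = ⊤
not (χ or ((χ or ψ) and ψ)) = not ⊤ = ⊥
not not not θ and not (χ or ((χ or ψ) and ψ)) = U and ⊥ = U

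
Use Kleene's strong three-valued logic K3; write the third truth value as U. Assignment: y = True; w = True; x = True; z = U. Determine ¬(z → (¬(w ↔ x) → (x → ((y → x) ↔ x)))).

w ↔ x = True ↔ True = True
¬(w ↔ x) = ¬True = False
y → x = True → True = True
(y → x) ↔ x = True ↔ True = True
x → ((y → x) ↔ x) = True → True = True
¬(w ↔ x) → (x → ((y → x) ↔ x)) = False → True = True
z → (¬(w ↔ x) → (x → ((y → x) ↔ x))) = U → True = True
¬(z → (¬(w ↔ x) → (x → ((y → x) ↔ x)))) = ¬True = False

False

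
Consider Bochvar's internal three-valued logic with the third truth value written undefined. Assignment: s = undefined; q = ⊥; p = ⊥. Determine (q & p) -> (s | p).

q & p = ⊥ & ⊥ = ⊥
s | p = undefined | ⊥ = undefined
(q & p) -> (s | p) = ⊥ -> undefined = undefined  [any arg is the third value ⇒ result is the third value]

undefined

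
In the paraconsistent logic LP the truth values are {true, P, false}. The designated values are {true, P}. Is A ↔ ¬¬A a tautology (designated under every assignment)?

Yes

Every assignment of A over {true, P, false} gives a value in {true, P}.
In particular, with A=P: A ↔ ¬¬A = P.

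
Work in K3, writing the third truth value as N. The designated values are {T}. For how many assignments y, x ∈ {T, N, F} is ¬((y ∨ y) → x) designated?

1

Designated under: (y=T, x=F).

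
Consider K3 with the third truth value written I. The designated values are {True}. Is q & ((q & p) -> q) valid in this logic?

No

Countermodel: q=I, p=True gives I, which is not designated.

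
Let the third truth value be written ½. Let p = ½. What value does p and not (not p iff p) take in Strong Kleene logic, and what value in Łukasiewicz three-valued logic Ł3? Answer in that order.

In Strong Kleene logic: not p = not ½ = ½
not p iff p = ½ iff ½ = ½
not (not p iff p) = not ½ = ½
p and not (not p iff p) = ½ and ½ = ½
In Łukasiewicz three-valued logic Ł3: not p = not ½ = ½
not p iff p = ½ iff ½ = true  [1 − |½−½|]
not (not p iff p) = not true = false
p and not (not p iff p) = ½ and false = false
They differ because Strong Kleene logic and Łukasiewicz three-valued logic Ł3 treat ½ differently under implication.

½; false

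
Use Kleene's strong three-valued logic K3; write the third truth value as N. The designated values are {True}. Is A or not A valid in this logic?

No

Countermodel: A=N gives N, which is not designated.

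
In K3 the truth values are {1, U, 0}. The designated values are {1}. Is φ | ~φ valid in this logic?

No

Countermodel: φ=U gives U, which is not designated.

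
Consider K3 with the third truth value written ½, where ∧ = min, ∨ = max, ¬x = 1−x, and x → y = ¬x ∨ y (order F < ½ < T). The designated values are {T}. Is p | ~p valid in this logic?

No

Countermodel: p=½ gives ½, which is not designated.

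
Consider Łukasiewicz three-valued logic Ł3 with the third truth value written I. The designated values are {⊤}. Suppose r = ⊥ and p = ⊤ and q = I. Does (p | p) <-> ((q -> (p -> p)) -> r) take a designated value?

p | p = ⊤ | ⊤ = ⊤
p -> p = ⊤ -> ⊤ = ⊤
q -> (p -> p) = I -> ⊤ = ⊤  [min(1, 1−½+1)]
(q -> (p -> p)) -> r = ⊤ -> ⊥ = ⊥
(p | p) <-> ((q -> (p -> p)) -> r) = ⊤ <-> ⊥ = ⊥
⊥ ∉ {⊤}.

No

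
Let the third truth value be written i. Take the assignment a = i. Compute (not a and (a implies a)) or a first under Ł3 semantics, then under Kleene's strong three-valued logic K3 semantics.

i; i

In Ł3: not a = not i = i
a implies a = i implies i = T
not a and (a implies a) = i and T = i
(not a and (a implies a)) or a = i or i = i
In Kleene's strong three-valued logic K3: not a = not i = i
a implies a = i implies i = i  [not i or i]
not a and (a implies a) = i and i = i
(not a and (a implies a)) or a = i or i = i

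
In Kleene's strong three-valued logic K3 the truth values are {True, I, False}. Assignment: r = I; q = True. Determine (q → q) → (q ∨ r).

q → q = True → True = True
q ∨ r = True ∨ I = True
(q → q) → (q ∨ r) = True → True = True

True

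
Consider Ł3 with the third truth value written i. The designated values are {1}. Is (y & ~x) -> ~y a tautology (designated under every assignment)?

No

Countermodel: y=1, x=i gives i, which is not designated.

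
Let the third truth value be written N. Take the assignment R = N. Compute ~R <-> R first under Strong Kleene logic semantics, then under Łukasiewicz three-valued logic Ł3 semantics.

In Strong Kleene logic: ~R = ~N = N
~R <-> R = N <-> N = N
In Łukasiewicz three-valued logic Ł3: ~R = ~N = N
~R <-> R = N <-> N = T  [1 − |½−½|]
They differ because Strong Kleene logic and Łukasiewicz three-valued logic Ł3 treat N differently under implication.

N; T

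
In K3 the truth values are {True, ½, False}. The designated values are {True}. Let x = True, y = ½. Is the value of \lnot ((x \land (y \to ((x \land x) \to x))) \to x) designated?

x \land x = True \land True = True
(x \land x) \to x = True \to True = True
y \to ((x \land x) \to x) = ½ \to True = True  [\lnot ½ \lor True]
x \land (y \to ((x \land x) \to x)) = True \land True = True
(x \land (y \to ((x \land x) \to x))) \to x = True \to True = True
\lnot ((x \land (y \to ((x \land x) \to x))) \to x) = \lnot True = False
False ∉ {True}.

No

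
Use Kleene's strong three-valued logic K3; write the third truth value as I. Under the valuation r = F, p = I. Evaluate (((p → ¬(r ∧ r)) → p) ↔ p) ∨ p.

I

r ∧ r = F ∧ F = F
¬(r ∧ r) = ¬F = T
p → ¬(r ∧ r) = I → T = T
(p → ¬(r ∧ r)) → p = T → I = I
((p → ¬(r ∧ r)) → p) ↔ p = I ↔ I = I
(((p → ¬(r ∧ r)) → p) ↔ p) ∨ p = I ∨ I = I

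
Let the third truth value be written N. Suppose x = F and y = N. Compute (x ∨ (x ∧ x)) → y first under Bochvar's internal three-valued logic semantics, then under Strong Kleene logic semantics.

In Bochvar's internal three-valued logic: x ∧ x = F ∧ F = F
x ∨ (x ∧ x) = F ∨ F = F
(x ∨ (x ∧ x)) → y = F → N = N  [any arg is the third value ⇒ result is the third value]
In Strong Kleene logic: x ∧ x = F ∧ F = F
x ∨ (x ∧ x) = F ∨ F = F
(x ∨ (x ∧ x)) → y = F → N = T
They differ because Bochvar's internal three-valued logic and Strong Kleene logic treat N differently under the binary connectives.

N; T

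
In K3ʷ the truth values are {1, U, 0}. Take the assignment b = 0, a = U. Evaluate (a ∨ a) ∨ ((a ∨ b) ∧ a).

a ∨ a = U ∨ U = U
a ∨ b = U ∨ 0 = U
(a ∨ b) ∧ a = U ∧ U = U
(a ∨ a) ∨ ((a ∨ b) ∧ a) = U ∨ U = U

U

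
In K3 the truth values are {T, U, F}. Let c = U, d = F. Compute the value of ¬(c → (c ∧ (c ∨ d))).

U

c ∨ d = U ∨ F = U
c ∧ (c ∨ d) = U ∧ U = U
c → (c ∧ (c ∨ d)) = U → U = U
¬(c → (c ∧ (c ∨ d))) = ¬U = U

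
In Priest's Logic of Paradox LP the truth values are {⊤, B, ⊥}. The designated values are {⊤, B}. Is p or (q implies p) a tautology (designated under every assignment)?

Countermodel: p=⊥, q=⊤ gives ⊥, which is not designated.

No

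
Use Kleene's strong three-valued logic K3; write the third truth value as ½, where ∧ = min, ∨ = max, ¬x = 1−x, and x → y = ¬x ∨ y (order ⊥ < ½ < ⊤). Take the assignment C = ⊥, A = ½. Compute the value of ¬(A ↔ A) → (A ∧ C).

½

A ↔ A = ½ ↔ ½ = ½
¬(A ↔ A) = ¬½ = ½
A ∧ C = ½ ∧ ⊥ = ⊥
¬(A ↔ A) → (A ∧ C) = ½ → ⊥ = ½  [¬½ ∨ ⊥]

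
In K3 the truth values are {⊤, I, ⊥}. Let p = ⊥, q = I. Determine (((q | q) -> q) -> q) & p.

⊥

q | q = I | I = I
(q | q) -> q = I -> I = I
((q | q) -> q) -> q = I -> I = I
(((q | q) -> q) -> q) & p = I & ⊥ = ⊥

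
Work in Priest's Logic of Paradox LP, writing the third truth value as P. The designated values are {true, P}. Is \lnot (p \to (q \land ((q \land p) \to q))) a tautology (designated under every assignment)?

No

Countermodel: p=true, q=true gives false, which is not designated.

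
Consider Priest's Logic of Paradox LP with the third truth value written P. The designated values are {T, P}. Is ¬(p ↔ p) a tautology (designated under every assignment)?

No

Countermodel: p=T gives F, which is not designated.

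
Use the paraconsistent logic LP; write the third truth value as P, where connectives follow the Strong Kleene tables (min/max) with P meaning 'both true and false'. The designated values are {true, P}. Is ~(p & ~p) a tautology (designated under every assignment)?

Yes

Every assignment of p over {true, P, false} gives a value in {true, P}.
In particular, with p=P: ~(p & ~p) = P.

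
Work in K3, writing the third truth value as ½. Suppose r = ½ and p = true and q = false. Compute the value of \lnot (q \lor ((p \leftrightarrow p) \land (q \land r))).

p \leftrightarrow p = true \leftrightarrow true = true
q \land r = false \land ½ = false
(p \leftrightarrow p) \land (q \land r) = true \land false = false
q \lor ((p \leftrightarrow p) \land (q \land r)) = false \lor false = false
\lnot (q \lor ((p \leftrightarrow p) \land (q \land r))) = \lnot false = true

true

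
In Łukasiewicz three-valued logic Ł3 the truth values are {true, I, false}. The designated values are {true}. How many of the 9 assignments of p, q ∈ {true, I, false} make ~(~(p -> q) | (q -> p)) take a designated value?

1

Designated under: (p=false, q=true).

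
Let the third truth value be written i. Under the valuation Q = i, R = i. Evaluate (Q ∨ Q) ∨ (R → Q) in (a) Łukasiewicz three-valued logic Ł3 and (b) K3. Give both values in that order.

T; i

In Łukasiewicz three-valued logic Ł3: Q ∨ Q = i ∨ i = i
R → Q = i → i = T  [min(1, 1−½+½)]
(Q ∨ Q) ∨ (R → Q) = i ∨ T = T
In K3: Q ∨ Q = i ∨ i = i
R → Q = i → i = i  [¬i ∨ i]
(Q ∨ Q) ∨ (R → Q) = i ∨ i = i
They differ because Łukasiewicz three-valued logic Ł3 and K3 treat i differently under implication.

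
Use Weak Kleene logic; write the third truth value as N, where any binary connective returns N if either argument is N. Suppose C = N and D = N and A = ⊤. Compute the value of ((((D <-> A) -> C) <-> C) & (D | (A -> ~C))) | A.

N

D <-> A = N <-> ⊤ = N
(D <-> A) -> C = N -> N = N  [any arg is the third value ⇒ result is the third value]
((D <-> A) -> C) <-> C = N <-> N = N
~C = ~N = N
A -> ~C = ⊤ -> N = N
D | (A -> ~C) = N | N = N
(((D <-> A) -> C) <-> C) & (D | (A -> ~C)) = N & N = N
((((D <-> A) -> C) <-> C) & (D | (A -> ~C))) | A = N | ⊤ = N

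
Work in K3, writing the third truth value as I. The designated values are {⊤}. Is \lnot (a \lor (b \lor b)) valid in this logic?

No

Countermodel: a=⊤, b=⊤ gives ⊥, which is not designated.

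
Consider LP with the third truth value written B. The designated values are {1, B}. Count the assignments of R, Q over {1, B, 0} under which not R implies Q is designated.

Of the 9 assignments, 8 give a value in {1, B}.

8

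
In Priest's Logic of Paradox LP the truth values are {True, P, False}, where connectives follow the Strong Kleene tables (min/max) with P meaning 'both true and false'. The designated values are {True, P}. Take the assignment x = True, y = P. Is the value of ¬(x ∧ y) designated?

Yes

x ∧ y = True ∧ P = P
¬(x ∧ y) = ¬P = P
P ∈ {True, P}.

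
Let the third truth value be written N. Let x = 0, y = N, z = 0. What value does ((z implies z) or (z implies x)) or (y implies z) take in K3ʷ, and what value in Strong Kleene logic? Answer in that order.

In K3ʷ: z implies z = 0 implies 0 = 1
z implies x = 0 implies 0 = 1
(z implies z) or (z implies x) = 1 or 1 = 1
y implies z = N implies 0 = N  [any arg is the third value ⇒ result is the third value]
((z implies z) or (z implies x)) or (y implies z) = 1 or N = N
In Strong Kleene logic: z implies z = 0 implies 0 = 1
z implies x = 0 implies 0 = 1
(z implies z) or (z implies x) = 1 or 1 = 1
y implies z = N implies 0 = N
((z implies z) or (z implies x)) or (y implies z) = 1 or N = 1
They differ because K3ʷ and Strong Kleene logic treat N differently under the binary connectives.

N; 1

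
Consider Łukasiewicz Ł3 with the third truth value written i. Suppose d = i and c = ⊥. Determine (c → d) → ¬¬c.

c → d = ⊥ → i = ⊤
¬c = ¬⊥ = ⊤
¬¬c = ¬⊤ = ⊥
(c → d) → ¬¬c = ⊤ → ⊥ = ⊥

⊥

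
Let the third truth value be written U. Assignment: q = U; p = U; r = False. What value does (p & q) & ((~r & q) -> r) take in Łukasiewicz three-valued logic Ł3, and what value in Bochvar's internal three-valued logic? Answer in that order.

U; U

In Łukasiewicz three-valued logic Ł3: p & q = U & U = U
~r = ~False = True
~r & q = True & U = U
(~r & q) -> r = U -> False = U  [min(1, 1−½+0)]
(p & q) & ((~r & q) -> r) = U & U = U
In Bochvar's internal three-valued logic: p & q = U & U = U
~r = ~False = True
~r & q = True & U = U
(~r & q) -> r = U -> False = U
(p & q) & ((~r & q) -> r) = U & U = U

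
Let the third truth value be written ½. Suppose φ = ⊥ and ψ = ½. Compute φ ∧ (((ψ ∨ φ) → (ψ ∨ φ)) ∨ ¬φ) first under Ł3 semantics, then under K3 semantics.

⊥; ⊥

In Ł3: ψ ∨ φ = ½ ∨ ⊥ = ½
ψ ∨ φ = ½ ∨ ⊥ = ½
(ψ ∨ φ) → (ψ ∨ φ) = ½ → ½ = ⊤
¬φ = ¬⊥ = ⊤
((ψ ∨ φ) → (ψ ∨ φ)) ∨ ¬φ = ⊤ ∨ ⊤ = ⊤
φ ∧ (((ψ ∨ φ) → (ψ ∨ φ)) ∨ ¬φ) = ⊥ ∧ ⊤ = ⊥
In K3: ψ ∨ φ = ½ ∨ ⊥ = ½
ψ ∨ φ = ½ ∨ ⊥ = ½
(ψ ∨ φ) → (ψ ∨ φ) = ½ → ½ = ½  [¬½ ∨ ½]
¬φ = ¬⊥ = ⊤
((ψ ∨ φ) → (ψ ∨ φ)) ∨ ¬φ = ½ ∨ ⊤ = ⊤
φ ∧ (((ψ ∨ φ) → (ψ ∨ φ)) ∨ ¬φ) = ⊥ ∧ ⊤ = ⊥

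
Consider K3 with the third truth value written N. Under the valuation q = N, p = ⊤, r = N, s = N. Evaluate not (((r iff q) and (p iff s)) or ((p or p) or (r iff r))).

⊥

r iff q = N iff N = N
p iff s = ⊤ iff N = N
(r iff q) and (p iff s) = N and N = N
p or p = ⊤ or ⊤ = ⊤
r iff r = N iff N = N
(p or p) or (r iff r) = ⊤ or N = ⊤
((r iff q) and (p iff s)) or ((p or p) or (r iff r)) = N or ⊤ = ⊤
not (((r iff q) and (p iff s)) or ((p or p) or (r iff r))) = not ⊤ = ⊥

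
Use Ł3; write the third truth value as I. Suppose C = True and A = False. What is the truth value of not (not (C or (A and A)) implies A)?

A and A = False and False = False
C or (A and A) = True or False = True
not (C or (A and A)) = not True = False
not (C or (A and A)) implies A = False implies False = True
not (not (C or (A and A)) implies A) = not True = False

False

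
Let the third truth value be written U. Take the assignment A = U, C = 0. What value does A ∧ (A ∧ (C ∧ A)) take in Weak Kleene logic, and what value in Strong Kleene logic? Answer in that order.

U; 0

In Weak Kleene logic: C ∧ A = 0 ∧ U = U
A ∧ (C ∧ A) = U ∧ U = U
A ∧ (A ∧ (C ∧ A)) = U ∧ U = U
In Strong Kleene logic: C ∧ A = 0 ∧ U = 0
A ∧ (C ∧ A) = U ∧ 0 = 0
A ∧ (A ∧ (C ∧ A)) = U ∧ 0 = 0
They differ because Weak Kleene logic and Strong Kleene logic treat U differently under the binary connectives.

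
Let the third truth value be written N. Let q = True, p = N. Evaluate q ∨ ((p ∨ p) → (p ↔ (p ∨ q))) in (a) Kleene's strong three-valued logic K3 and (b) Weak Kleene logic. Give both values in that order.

True; N

In Kleene's strong three-valued logic K3: p ∨ p = N ∨ N = N
p ∨ q = N ∨ True = True
p ↔ (p ∨ q) = N ↔ True = N
(p ∨ p) → (p ↔ (p ∨ q)) = N → N = N
q ∨ ((p ∨ p) → (p ↔ (p ∨ q))) = True ∨ N = True
In Weak Kleene logic: p ∨ p = N ∨ N = N
p ∨ q = N ∨ True = N
p ↔ (p ∨ q) = N ↔ N = N
(p ∨ p) → (p ↔ (p ∨ q)) = N → N = N  [any arg is the third value ⇒ result is the third value]
q ∨ ((p ∨ p) → (p ↔ (p ∨ q))) = True ∨ N = N
They differ because Kleene's strong three-valued logic K3 and Weak Kleene logic treat N differently under the binary connectives.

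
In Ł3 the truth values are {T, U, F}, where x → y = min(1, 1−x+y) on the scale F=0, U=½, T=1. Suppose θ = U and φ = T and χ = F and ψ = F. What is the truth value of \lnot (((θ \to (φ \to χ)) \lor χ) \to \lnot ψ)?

F

φ \to χ = T \to F = F
θ \to (φ \to χ) = U \to F = U  [min(1, 1−½+0)]
(θ \to (φ \to χ)) \lor χ = U \lor F = U
\lnot ψ = \lnot F = T
((θ \to (φ \to χ)) \lor χ) \to \lnot ψ = U \to T = T
\lnot (((θ \to (φ \to χ)) \lor χ) \to \lnot ψ) = \lnot T = F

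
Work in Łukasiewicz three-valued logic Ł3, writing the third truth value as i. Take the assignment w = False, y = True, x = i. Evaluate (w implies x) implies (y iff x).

w implies x = False implies i = True  [min(1, 1−0+½)]
y iff x = True iff i = i
(w implies x) implies (y iff x) = True implies i = i

i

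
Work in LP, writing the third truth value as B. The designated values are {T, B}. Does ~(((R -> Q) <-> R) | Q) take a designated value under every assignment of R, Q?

No

Countermodel: R=T, Q=T gives F, which is not designated.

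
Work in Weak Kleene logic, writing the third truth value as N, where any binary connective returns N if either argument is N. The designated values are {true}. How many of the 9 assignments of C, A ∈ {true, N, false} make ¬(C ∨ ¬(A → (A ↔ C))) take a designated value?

Designated under: (C=false, A=false).

1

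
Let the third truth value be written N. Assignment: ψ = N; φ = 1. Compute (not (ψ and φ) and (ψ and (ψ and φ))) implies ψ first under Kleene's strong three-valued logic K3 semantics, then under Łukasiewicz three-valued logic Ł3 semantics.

N; 1

In Kleene's strong three-valued logic K3: ψ and φ = N and 1 = N
not (ψ and φ) = not N = N
ψ and φ = N and 1 = N
ψ and (ψ and φ) = N and N = N
not (ψ and φ) and (ψ and (ψ and φ)) = N and N = N
(not (ψ and φ) and (ψ and (ψ and φ))) implies ψ = N implies N = N
In Łukasiewicz three-valued logic Ł3: ψ and φ = N and 1 = N
not (ψ and φ) = not N = N
ψ and φ = N and 1 = N
ψ and (ψ and φ) = N and N = N
not (ψ and φ) and (ψ and (ψ and φ)) = N and N = N
(not (ψ and φ) and (ψ and (ψ and φ))) implies ψ = N implies N = 1  [min(1, 1−½+½)]
They differ because Kleene's strong three-valued logic K3 and Łukasiewicz three-valued logic Ł3 treat N differently under implication.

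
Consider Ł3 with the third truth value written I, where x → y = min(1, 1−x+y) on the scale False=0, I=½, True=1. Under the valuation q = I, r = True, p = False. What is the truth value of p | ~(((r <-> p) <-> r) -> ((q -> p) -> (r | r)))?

False

r <-> p = True <-> False = False
(r <-> p) <-> r = False <-> True = False
q -> p = I -> False = I  [min(1, 1−½+0)]
r | r = True | True = True
(q -> p) -> (r | r) = I -> True = True
((r <-> p) <-> r) -> ((q -> p) -> (r | r)) = False -> True = True
~(((r <-> p) <-> r) -> ((q -> p) -> (r | r))) = ~True = False
p | ~(((r <-> p) <-> r) -> ((q -> p) -> (r | r))) = False | False = False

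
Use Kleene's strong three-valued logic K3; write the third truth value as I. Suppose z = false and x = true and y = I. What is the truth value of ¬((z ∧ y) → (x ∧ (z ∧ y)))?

false

z ∧ y = false ∧ I = false
z ∧ y = false ∧ I = false
x ∧ (z ∧ y) = true ∧ false = false
(z ∧ y) → (x ∧ (z ∧ y)) = false → false = true
¬((z ∧ y) → (x ∧ (z ∧ y))) = ¬true = false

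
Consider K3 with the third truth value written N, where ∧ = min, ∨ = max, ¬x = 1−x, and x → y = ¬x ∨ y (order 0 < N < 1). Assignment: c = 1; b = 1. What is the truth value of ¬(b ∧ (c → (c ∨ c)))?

0

c ∨ c = 1 ∨ 1 = 1
c → (c ∨ c) = 1 → 1 = 1
b ∧ (c → (c ∨ c)) = 1 ∧ 1 = 1
¬(b ∧ (c → (c ∨ c))) = ¬1 = 0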